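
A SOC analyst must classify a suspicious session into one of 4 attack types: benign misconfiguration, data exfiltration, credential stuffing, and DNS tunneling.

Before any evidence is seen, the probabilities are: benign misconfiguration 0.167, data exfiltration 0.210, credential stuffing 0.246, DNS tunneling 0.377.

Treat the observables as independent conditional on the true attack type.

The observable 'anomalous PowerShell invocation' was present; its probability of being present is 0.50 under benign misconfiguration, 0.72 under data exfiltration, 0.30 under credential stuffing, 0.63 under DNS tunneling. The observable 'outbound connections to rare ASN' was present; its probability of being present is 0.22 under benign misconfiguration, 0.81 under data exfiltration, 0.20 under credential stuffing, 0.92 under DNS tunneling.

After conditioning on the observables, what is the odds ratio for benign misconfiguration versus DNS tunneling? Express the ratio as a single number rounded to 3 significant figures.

0.0841

The normalizing constant cancels in an odds ratio, so compute prior × likelihood for the two hypotheses only:
  benign misconfiguration: 0.167 × 0.50 × 0.22 = 0.01837
  DNS tunneling: 0.377 × 0.63 × 0.92 = 0.21851
Posterior odds = 0.01837 / 0.21851 ≈ 0.0841.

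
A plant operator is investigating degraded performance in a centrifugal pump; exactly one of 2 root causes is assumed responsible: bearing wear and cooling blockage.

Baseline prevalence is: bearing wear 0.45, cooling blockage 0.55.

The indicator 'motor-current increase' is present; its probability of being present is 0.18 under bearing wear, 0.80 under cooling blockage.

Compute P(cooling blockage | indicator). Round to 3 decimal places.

For each hypothesis, the unnormalized posterior weight is prior × likelihood:
  bearing wear: 0.45 × 0.18 = 0.081
  cooling blockage: 0.55 × 0.80 = 0.44
Normalizing constant Z = 0.081 + 0.44 = 0.521.
P(cooling blockage | evidence) = 0.44 / 0.521 ≈ 0.845.

0.845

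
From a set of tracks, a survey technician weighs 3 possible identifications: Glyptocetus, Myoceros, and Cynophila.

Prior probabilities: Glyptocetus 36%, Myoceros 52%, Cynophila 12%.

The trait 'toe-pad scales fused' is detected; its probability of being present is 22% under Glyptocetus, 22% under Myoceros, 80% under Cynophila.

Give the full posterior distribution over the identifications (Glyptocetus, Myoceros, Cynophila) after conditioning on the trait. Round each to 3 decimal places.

0.273, 0.395, 0.331

By Bayes' rule, the unnormalized weight for each hypothesis is prior × likelihood:
  Glyptocetus: 0.36 × 0.22 = 0.0792
  Myoceros: 0.52 × 0.22 = 0.1144
  Cynophila: 0.12 × 0.80 = 0.096
The unnormalized weights sum to 0.2896.
P(Glyptocetus | evidence) = 0.0792 / 0.2896 ≈ 0.273
P(Myoceros | evidence) = 0.1144 / 0.2896 ≈ 0.395
P(Cynophila | evidence) = 0.096 / 0.2896 ≈ 0.331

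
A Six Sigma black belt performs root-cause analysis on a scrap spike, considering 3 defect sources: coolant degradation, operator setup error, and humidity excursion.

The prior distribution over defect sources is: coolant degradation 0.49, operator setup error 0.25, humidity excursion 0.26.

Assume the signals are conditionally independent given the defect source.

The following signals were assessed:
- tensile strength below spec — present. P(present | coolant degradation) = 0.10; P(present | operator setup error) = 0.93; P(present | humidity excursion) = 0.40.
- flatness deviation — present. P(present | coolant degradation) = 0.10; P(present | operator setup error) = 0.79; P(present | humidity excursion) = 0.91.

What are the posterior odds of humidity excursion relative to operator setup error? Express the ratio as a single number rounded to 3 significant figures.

Unnormalized posterior weight (prior times the signal likelihoods) for each of the two hypotheses:
  humidity excursion: 0.26 × 0.40 × 0.91 = 0.09464
  operator setup error: 0.25 × 0.93 × 0.79 = 0.18368
Odds(humidity excursion : operator setup error) = 0.09464 / 0.18368 ≈ 0.515.

0.515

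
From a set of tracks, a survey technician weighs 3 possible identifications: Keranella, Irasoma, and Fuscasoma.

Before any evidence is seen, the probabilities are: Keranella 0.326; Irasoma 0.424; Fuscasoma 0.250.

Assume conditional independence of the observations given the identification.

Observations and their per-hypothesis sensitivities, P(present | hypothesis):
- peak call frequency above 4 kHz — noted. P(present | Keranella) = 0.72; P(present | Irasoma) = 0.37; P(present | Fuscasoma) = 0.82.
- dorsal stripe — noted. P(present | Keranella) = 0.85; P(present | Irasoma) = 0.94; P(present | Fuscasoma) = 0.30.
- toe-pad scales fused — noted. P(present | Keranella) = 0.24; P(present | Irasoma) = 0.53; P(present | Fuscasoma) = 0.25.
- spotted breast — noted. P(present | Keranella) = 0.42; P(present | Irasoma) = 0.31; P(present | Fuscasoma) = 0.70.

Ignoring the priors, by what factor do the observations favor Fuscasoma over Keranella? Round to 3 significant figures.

Take the product of per-observation likelihoods under each hypothesis, then divide.
  Fuscasoma: 0.82 × 0.30 × 0.25 × 0.70 = 0.04305
  Keranella: 0.72 × 0.85 × 0.24 × 0.42 = 0.06169
Bayes factor = 0.04305 / 0.06169 ≈ 0.698

0.698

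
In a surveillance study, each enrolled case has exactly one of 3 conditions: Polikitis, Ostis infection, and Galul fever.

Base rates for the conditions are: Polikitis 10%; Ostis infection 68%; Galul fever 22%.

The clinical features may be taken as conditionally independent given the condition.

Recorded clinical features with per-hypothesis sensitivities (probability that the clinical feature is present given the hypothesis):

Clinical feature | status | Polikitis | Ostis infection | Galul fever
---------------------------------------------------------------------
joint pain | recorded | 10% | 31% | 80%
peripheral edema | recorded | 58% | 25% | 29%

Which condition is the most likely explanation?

Ostis infection

By Bayes' rule with conditional independence, the unnormalized weight for each hypothesis is prior × ∏ likelihoods:
  Polikitis: 0.10 × 0.10 × 0.58 = 0.0058
  Ostis infection: 0.68 × 0.31 × 0.25 = 0.0527
  Galul fever: 0.22 × 0.80 × 0.29 = 0.05104
Marginal likelihood of the evidence = 0.10954.
P(Polikitis | evidence) ≈ 0.0058 / 0.10954 ≈ 0.053
P(Ostis infection | evidence) ≈ 0.0527 / 0.10954 ≈ 0.481
P(Galul fever | evidence) ≈ 0.05104 / 0.10954 ≈ 0.466
The largest is 0.481, so Ostis infection is most probable.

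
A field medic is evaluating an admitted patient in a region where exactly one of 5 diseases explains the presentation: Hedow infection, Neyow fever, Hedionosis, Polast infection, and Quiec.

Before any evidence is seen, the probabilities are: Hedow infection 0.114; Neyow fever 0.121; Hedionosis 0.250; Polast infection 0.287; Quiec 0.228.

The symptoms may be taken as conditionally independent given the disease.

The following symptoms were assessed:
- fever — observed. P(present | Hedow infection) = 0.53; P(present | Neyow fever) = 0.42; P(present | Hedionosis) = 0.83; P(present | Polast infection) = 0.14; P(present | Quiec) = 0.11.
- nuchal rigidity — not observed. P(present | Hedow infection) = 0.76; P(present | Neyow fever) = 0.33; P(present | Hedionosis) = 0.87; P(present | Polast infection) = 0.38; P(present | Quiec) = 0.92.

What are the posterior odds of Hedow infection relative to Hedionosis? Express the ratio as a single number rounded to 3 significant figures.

The normalizing constant cancels in an odds ratio, so compute prior × likelihood for the two hypotheses only (using 1 − P(present | H) for each absent symptom):
  Hedow infection: 0.114 × 0.53 × (1 − 0.76) = 0.014501
  Hedionosis: 0.250 × 0.83 × (1 − 0.87) = 0.026975
Posterior odds = 0.014501 / 0.026975 ≈ 0.538.

0.538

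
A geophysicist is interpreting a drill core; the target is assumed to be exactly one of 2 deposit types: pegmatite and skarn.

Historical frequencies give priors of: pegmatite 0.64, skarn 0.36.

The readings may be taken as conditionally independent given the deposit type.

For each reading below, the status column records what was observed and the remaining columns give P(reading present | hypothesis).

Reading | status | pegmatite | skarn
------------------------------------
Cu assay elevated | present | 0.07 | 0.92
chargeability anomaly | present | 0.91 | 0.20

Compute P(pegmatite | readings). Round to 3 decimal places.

0.381

For each hypothesis, the unnormalized posterior weight is prior × product of the reading likelihoods:
  pegmatite: 0.64 × 0.07 × 0.91 = 0.040768
  skarn: 0.36 × 0.92 × 0.20 = 0.06624
Marginal likelihood of the evidence = 0.10701.
P(pegmatite | evidence) = 0.040768 / 0.10701 ≈ 0.381.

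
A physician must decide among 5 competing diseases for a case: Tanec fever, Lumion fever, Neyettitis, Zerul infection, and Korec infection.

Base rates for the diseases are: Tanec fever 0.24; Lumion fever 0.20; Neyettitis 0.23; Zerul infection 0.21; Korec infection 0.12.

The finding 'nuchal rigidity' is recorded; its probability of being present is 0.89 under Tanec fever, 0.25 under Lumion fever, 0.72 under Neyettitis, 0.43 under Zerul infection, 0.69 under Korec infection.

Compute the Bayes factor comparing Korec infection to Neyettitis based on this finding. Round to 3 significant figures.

Likelihood of this finding under each hypothesis:
  Korec infection: 0.69
  Neyettitis: 0.72
Bayes factor = 0.69 / 0.72 ≈ 0.958

0.958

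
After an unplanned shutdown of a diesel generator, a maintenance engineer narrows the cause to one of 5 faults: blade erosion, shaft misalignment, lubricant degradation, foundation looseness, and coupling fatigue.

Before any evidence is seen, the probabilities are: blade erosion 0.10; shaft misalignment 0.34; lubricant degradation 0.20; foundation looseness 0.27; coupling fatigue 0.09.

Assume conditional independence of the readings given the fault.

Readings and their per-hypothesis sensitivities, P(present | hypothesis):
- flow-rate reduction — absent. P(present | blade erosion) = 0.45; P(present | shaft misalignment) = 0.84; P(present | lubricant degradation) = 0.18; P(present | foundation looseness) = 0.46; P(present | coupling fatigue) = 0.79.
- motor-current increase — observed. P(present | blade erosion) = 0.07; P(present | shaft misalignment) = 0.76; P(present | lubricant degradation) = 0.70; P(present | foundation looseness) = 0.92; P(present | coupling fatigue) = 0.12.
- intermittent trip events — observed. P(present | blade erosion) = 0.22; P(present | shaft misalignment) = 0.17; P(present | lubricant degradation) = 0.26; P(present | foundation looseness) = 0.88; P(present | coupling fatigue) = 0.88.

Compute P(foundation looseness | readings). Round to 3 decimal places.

Multiply each prior by the joint likelihood of the reading pattern (using 1 − P(present | H) for each absent reading):
  blade erosion: 0.10 × (1 − 0.45) × 0.07 × 0.22 = 0.000847
  shaft misalignment: 0.34 × (1 − 0.84) × 0.76 × 0.17 = 0.0070285
  lubricant degradation: 0.20 × (1 − 0.18) × 0.70 × 0.26 = 0.029848
  foundation looseness: 0.27 × (1 − 0.46) × 0.92 × 0.88 = 0.11804
  coupling fatigue: 0.09 × (1 − 0.79) × 0.12 × 0.88 = 0.0019958
Marginal likelihood of the evidence = 0.15776.
P(foundation looseness | evidence) = 0.11804 / 0.15776 ≈ 0.748.

0.748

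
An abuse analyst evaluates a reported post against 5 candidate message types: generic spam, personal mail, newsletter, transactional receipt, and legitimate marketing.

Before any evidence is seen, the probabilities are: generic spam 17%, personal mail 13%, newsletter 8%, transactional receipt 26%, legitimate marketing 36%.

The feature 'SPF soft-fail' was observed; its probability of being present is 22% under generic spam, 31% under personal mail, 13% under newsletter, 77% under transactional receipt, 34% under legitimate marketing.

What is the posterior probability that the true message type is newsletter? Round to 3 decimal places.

0.025

For each hypothesis, the unnormalized posterior weight is prior × likelihood:
  generic spam: 0.17 × 0.22 = 0.0374
  personal mail: 0.13 × 0.31 = 0.0403
  newsletter: 0.08 × 0.13 = 0.0104
  transactional receipt: 0.26 × 0.77 = 0.2002
  legitimate marketing: 0.36 × 0.34 = 0.1224
Marginal likelihood of the evidence = 0.4107.
P(newsletter | evidence) = 0.0104 / 0.4107 ≈ 0.025.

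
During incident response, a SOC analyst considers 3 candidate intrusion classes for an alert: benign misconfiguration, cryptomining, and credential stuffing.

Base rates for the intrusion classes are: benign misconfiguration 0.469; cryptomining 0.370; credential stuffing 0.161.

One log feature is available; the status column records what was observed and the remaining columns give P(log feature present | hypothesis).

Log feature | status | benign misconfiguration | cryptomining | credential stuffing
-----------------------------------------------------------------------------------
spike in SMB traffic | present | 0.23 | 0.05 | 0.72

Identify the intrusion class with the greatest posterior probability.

For each hypothesis, the unnormalized posterior weight is prior × likelihood:
  benign misconfiguration: 0.469 × 0.23 = 0.10787
  cryptomining: 0.370 × 0.05 = 0.0185
  credential stuffing: 0.161 × 0.72 = 0.11592
Marginal likelihood of the evidence = 0.24229.
P(benign misconfiguration | evidence) ≈ 0.10787 / 0.24229 ≈ 0.445
P(cryptomining | evidence) ≈ 0.0185 / 0.24229 ≈ 0.076
P(credential stuffing | evidence) ≈ 0.11592 / 0.24229 ≈ 0.478
The largest is 0.478, so credential stuffing is most probable.

credential stuffing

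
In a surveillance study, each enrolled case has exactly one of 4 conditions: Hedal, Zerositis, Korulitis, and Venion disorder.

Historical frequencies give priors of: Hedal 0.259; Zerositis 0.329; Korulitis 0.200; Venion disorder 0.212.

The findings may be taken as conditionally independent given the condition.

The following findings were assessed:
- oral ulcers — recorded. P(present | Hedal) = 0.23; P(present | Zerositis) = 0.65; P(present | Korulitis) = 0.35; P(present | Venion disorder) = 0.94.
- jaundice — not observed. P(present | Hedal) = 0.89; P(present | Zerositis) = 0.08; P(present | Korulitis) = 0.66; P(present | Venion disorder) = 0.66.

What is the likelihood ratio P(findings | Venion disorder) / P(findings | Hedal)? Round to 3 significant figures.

12.6

Joint likelihood of the evidence pattern under each hypothesis (using 1 − P(present | H) for each absent finding):
  Venion disorder: 0.94 × (1 − 0.66) = 0.3196
  Hedal: 0.23 × (1 − 0.89) = 0.0253
Bayes factor = 0.3196 / 0.0253 ≈ 12.6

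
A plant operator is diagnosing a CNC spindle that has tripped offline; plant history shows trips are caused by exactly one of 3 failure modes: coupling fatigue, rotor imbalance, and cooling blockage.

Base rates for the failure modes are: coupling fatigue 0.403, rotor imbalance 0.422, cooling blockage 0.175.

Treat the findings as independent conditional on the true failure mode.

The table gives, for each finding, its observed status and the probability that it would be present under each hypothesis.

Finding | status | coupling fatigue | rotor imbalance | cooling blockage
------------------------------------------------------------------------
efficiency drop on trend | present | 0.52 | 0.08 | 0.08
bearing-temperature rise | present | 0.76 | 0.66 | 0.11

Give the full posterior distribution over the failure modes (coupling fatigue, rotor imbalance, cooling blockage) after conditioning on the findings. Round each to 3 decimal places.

0.870, 0.122, 0.008

Multiply each prior by the joint likelihood of the evidence pattern:
  coupling fatigue: 0.403 × 0.52 × 0.76 = 0.15927
  rotor imbalance: 0.422 × 0.08 × 0.66 = 0.022282
  cooling blockage: 0.175 × 0.08 × 0.11 = 0.00154
Normalizing constant Z = 0.15927 + 0.022282 + 0.00154 = 0.18309.
P(coupling fatigue | evidence) = 0.15927 / 0.18309 ≈ 0.870
P(rotor imbalance | evidence) = 0.022282 / 0.18309 ≈ 0.122
P(cooling blockage | evidence) = 0.00154 / 0.18309 ≈ 0.008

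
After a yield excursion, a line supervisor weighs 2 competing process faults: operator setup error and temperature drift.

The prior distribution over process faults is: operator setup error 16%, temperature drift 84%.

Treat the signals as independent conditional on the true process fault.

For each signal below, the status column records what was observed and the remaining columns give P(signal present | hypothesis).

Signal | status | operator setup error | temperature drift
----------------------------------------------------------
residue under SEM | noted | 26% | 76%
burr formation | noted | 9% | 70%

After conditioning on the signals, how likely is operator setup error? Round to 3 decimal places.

0.008

Multiply each prior by the joint likelihood of the signal pattern:
  operator setup error: 0.16 × 0.26 × 0.09 = 0.003744
  temperature drift: 0.84 × 0.76 × 0.70 = 0.44688
Normalizing constant Z = 0.003744 + 0.44688 = 0.45062.
P(operator setup error | evidence) = 0.003744 / 0.45062 ≈ 0.008.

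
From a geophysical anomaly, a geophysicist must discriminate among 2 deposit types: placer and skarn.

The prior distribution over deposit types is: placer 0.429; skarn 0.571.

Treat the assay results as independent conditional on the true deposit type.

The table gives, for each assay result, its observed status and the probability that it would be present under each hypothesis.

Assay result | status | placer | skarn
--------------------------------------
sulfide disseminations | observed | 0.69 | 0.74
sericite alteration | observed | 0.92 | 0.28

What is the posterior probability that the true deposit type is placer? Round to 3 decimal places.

0.697

By Bayes' rule with conditional independence, the unnormalized weight for each hypothesis is prior × ∏ likelihoods:
  placer: 0.429 × 0.69 × 0.92 = 0.27233
  skarn: 0.571 × 0.74 × 0.28 = 0.11831
Marginal likelihood of the evidence = 0.39064.
P(placer | evidence) = 0.27233 / 0.39064 ≈ 0.697.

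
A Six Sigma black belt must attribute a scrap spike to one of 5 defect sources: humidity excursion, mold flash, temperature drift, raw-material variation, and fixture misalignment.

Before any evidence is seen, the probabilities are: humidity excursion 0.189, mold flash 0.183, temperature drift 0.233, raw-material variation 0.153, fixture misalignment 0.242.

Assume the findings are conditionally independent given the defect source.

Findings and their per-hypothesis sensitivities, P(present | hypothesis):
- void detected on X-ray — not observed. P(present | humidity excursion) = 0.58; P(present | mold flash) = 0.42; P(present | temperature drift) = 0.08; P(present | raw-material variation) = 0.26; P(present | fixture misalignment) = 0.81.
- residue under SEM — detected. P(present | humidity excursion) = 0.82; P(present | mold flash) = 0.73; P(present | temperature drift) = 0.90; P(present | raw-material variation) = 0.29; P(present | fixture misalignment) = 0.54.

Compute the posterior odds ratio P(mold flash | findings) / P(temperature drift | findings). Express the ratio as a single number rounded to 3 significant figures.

The normalizing constant cancels in an odds ratio, so compute prior × likelihood for the two hypotheses only (using 1 − P(present | H) for each absent finding):
  mold flash: 0.183 × (1 − 0.42) × 0.73 = 0.077482
  temperature drift: 0.233 × (1 − 0.08) × 0.90 = 0.19292
Posterior odds = 0.077482 / 0.19292 ≈ 0.402.

0.402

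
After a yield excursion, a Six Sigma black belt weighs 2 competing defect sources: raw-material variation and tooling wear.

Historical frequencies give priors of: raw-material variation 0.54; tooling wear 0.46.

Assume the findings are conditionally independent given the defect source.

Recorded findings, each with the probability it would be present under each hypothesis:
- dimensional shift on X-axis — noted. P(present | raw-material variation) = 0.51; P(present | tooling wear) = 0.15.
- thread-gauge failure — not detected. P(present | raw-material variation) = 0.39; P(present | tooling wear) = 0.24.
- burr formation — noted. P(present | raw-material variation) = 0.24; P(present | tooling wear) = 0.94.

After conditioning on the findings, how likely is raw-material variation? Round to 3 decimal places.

Multiply each prior by the joint likelihood of the evidence pattern (using 1 − P(present | H) for each absent finding):
  raw-material variation: 0.54 × 0.51 × (1 − 0.39) × 0.24 = 0.040319
  tooling wear: 0.46 × 0.15 × (1 − 0.24) × 0.94 = 0.049294
The unnormalized weights sum to 0.089612.
P(raw-material variation | evidence) = 0.040319 / 0.089612 ≈ 0.450.

0.450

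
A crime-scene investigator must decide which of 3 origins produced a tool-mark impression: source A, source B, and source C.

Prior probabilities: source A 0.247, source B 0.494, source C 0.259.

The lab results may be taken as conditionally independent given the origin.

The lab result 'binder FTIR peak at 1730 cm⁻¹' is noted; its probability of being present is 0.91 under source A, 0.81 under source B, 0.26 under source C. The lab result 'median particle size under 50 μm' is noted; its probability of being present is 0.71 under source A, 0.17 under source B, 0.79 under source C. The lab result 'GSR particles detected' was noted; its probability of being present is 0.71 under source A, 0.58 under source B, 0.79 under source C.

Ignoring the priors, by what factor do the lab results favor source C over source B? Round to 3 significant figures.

2.03

The Bayes factor is the ratio of the joint likelihoods of the lab result pattern under the two hypotheses.
  source C: 0.26 × 0.79 × 0.79 = 0.16227
  source B: 0.81 × 0.17 × 0.58 = 0.079866
Bayes factor = 0.16227 / 0.079866 ≈ 2.03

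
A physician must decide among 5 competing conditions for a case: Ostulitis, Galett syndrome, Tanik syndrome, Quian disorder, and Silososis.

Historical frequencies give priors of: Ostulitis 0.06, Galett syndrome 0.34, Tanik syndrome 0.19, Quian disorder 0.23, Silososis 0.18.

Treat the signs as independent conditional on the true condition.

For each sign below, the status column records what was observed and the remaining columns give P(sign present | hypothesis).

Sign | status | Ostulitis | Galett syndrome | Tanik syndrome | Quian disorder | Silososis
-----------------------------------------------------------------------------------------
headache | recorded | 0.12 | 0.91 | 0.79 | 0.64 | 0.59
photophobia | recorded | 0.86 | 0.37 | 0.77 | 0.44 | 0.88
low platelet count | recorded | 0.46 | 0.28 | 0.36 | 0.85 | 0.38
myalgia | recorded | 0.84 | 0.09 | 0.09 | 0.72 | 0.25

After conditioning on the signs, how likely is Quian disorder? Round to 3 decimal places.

Multiply each prior by the joint likelihood of the sign pattern:
  Ostulitis: 0.06 × 0.12 × 0.86 × 0.46 × 0.84 = 0.0023926
  Galett syndrome: 0.34 × 0.91 × 0.37 × 0.28 × 0.09 = 0.0028848
  Tanik syndrome: 0.19 × 0.79 × 0.77 × 0.36 × 0.09 = 0.0037447
  Quian disorder: 0.23 × 0.64 × 0.44 × 0.85 × 0.72 = 0.039638
  Silososis: 0.18 × 0.59 × 0.88 × 0.38 × 0.25 = 0.0088783
Marginal likelihood of the evidence = 0.057538.
P(Quian disorder | evidence) = 0.039638 / 0.057538 ≈ 0.689.

0.689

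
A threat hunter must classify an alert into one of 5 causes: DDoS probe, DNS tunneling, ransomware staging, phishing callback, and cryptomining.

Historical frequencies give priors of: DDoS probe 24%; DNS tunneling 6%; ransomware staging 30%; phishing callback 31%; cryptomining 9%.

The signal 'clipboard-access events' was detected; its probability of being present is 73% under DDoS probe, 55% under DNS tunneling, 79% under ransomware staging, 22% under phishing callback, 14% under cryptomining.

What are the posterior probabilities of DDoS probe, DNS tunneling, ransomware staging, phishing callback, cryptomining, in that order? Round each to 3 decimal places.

By Bayes' rule, the unnormalized weight for each hypothesis is prior × likelihood:
  DDoS probe: 0.24 × 0.73 = 0.1752
  DNS tunneling: 0.06 × 0.55 = 0.033
  ransomware staging: 0.30 × 0.79 = 0.237
  phishing callback: 0.31 × 0.22 = 0.0682
  cryptomining: 0.09 × 0.14 = 0.0126
Normalizing constant Z = 0.1752 + 0.033 + 0.237 + 0.0682 + 0.0126 = 0.526.
P(DDoS probe | evidence) = 0.1752 / 0.526 ≈ 0.333
P(DNS tunneling | evidence) = 0.033 / 0.526 ≈ 0.063
P(ransomware staging | evidence) = 0.237 / 0.526 ≈ 0.451
P(phishing callback | evidence) = 0.0682 / 0.526 ≈ 0.130
P(cryptomining | evidence) = 0.0126 / 0.526 ≈ 0.024

0.333, 0.063, 0.451, 0.130, 0.024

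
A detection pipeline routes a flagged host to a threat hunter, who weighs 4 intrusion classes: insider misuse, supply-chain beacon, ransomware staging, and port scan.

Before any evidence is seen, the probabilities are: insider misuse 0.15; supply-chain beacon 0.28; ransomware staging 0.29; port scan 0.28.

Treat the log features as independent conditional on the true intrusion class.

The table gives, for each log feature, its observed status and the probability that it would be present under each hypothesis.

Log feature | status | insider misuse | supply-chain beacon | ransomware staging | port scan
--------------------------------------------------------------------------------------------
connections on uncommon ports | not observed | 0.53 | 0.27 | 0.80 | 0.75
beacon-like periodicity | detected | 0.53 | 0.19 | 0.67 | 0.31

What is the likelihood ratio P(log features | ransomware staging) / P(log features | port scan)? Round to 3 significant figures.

Joint likelihood of the log feature pattern under each hypothesis (using 1 − P(present | H) for each absent log feature):
  ransomware staging: (1 − 0.80) × 0.67 = 0.134
  port scan: (1 − 0.75) × 0.31 = 0.0775
Bayes factor = 0.134 / 0.0775 ≈ 1.73

1.73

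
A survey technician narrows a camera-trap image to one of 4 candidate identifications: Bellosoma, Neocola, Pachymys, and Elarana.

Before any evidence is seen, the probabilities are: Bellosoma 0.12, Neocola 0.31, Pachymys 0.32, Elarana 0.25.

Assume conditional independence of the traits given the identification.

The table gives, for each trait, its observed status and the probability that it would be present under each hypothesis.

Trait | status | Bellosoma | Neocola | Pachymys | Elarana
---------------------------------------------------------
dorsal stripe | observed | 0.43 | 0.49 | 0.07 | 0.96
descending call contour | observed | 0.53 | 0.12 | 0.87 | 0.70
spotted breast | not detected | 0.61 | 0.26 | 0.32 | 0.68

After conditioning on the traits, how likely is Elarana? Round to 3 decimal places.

0.590

By Bayes' rule with conditional independence, the unnormalized weight for each hypothesis is prior × ∏ likelihoods (using 1 − P(present | H) for each absent trait):
  Bellosoma: 0.12 × 0.43 × 0.53 × (1 − 0.61) = 0.010666
  Neocola: 0.31 × 0.49 × 0.12 × (1 − 0.26) = 0.013489
  Pachymys: 0.32 × 0.07 × 0.87 × (1 − 0.32) = 0.013252
  Elarana: 0.25 × 0.96 × 0.70 × (1 − 0.68) = 0.05376
Normalizing constant Z = 0.010666 + 0.013489 + 0.013252 + 0.05376 = 0.091166.
P(Elarana | evidence) = 0.05376 / 0.091166 ≈ 0.590.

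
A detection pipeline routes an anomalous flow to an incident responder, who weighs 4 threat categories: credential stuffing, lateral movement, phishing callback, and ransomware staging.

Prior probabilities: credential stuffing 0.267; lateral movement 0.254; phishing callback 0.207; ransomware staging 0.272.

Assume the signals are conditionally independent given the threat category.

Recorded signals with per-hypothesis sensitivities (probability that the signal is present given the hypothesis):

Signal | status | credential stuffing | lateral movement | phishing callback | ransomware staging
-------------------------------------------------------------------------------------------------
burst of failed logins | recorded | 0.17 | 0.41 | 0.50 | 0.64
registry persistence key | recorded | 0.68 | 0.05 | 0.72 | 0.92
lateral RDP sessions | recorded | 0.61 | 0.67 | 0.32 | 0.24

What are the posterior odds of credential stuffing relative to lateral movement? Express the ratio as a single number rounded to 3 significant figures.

5.40

Unnormalized posterior weight (prior times the signal likelihoods) for each of the two hypotheses:
  credential stuffing: 0.267 × 0.17 × 0.68 × 0.61 = 0.018828
  lateral movement: 0.254 × 0.41 × 0.05 × 0.67 = 0.0034887
Odds(credential stuffing : lateral movement) = 0.018828 / 0.0034887 ≈ 5.40.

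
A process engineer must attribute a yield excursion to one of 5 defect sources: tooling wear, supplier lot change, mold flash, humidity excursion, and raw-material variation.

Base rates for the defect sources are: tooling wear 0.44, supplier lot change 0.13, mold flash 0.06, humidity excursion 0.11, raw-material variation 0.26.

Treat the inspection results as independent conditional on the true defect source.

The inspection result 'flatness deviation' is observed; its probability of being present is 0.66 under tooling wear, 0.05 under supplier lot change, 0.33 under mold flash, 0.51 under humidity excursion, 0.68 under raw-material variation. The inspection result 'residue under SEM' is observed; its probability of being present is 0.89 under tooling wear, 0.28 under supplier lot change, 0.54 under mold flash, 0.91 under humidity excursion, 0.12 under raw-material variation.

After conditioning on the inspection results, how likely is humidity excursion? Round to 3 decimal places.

For each hypothesis, the unnormalized posterior weight is prior × product of the inspection result likelihoods:
  tooling wear: 0.44 × 0.66 × 0.89 = 0.25846
  supplier lot change: 0.13 × 0.05 × 0.28 = 0.00182
  mold flash: 0.06 × 0.33 × 0.54 = 0.010692
  humidity excursion: 0.11 × 0.51 × 0.91 = 0.051051
  raw-material variation: 0.26 × 0.68 × 0.12 = 0.021216
Normalizing constant Z = 0.25846 + 0.00182 + 0.010692 + 0.051051 + 0.021216 = 0.34324.
P(humidity excursion | evidence) = 0.051051 / 0.34324 ≈ 0.149.

0.149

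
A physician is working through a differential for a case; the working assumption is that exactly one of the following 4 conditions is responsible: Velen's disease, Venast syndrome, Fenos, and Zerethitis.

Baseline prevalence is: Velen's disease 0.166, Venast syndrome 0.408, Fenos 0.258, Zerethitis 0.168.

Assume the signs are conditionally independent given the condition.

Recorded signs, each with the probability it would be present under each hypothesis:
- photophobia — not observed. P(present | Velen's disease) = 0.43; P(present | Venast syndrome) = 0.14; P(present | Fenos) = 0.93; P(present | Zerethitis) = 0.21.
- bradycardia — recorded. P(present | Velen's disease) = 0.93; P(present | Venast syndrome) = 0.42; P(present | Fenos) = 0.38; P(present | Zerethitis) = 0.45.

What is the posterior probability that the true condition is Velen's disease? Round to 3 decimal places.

0.291

For each hypothesis, the unnormalized posterior weight is prior × product of the sign likelihoods (using 1 − P(present | H) for each absent sign):
  Velen's disease: 0.166 × (1 − 0.43) × 0.93 = 0.087997
  Venast syndrome: 0.408 × (1 − 0.14) × 0.42 = 0.14737
  Fenos: 0.258 × (1 − 0.93) × 0.38 = 0.0068628
  Zerethitis: 0.168 × (1 − 0.21) × 0.45 = 0.059724
Normalizing constant Z = 0.087997 + 0.14737 + 0.0068628 + 0.059724 = 0.30195.
P(Velen's disease | evidence) = 0.087997 / 0.30195 ≈ 0.291.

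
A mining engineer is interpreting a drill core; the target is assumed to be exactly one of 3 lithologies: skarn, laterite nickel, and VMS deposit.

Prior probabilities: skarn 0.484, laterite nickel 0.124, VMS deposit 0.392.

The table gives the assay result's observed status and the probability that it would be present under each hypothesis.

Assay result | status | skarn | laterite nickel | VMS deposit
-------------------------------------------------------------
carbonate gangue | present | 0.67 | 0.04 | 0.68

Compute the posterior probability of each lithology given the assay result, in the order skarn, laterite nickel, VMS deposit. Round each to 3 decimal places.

0.544, 0.008, 0.447

Multiply each prior by the likelihood of the assay result:
  skarn: 0.484 × 0.67 = 0.32428
  laterite nickel: 0.124 × 0.04 = 0.00496
  VMS deposit: 0.392 × 0.68 = 0.26656
The unnormalized weights sum to 0.5958.
P(skarn | evidence) = 0.32428 / 0.5958 ≈ 0.544
P(laterite nickel | evidence) = 0.00496 / 0.5958 ≈ 0.008
P(VMS deposit | evidence) = 0.26656 / 0.5958 ≈ 0.447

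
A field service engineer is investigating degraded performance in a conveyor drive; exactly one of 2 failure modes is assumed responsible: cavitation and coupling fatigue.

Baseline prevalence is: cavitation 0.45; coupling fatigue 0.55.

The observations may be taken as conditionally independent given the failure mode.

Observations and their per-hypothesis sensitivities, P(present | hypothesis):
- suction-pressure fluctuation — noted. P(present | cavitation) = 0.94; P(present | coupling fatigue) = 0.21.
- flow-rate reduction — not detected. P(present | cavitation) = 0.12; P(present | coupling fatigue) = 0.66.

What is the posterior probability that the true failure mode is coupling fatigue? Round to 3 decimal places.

For each hypothesis, the unnormalized posterior weight is prior × product of the observation likelihoods (using 1 − P(present | H) for each absent observation):
  cavitation: 0.45 × 0.94 × (1 − 0.12) = 0.37224
  coupling fatigue: 0.55 × 0.21 × (1 − 0.66) = 0.03927
The unnormalized weights sum to 0.41151.
P(coupling fatigue | evidence) = 0.03927 / 0.41151 ≈ 0.095.

0.095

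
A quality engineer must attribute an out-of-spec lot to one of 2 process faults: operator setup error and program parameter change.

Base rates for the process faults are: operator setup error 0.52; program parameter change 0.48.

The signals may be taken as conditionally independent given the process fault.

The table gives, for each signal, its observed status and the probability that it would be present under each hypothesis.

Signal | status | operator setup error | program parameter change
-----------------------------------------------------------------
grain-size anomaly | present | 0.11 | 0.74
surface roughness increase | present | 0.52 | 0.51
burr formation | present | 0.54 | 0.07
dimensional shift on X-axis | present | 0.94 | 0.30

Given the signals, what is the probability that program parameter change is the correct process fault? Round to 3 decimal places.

0.201

For each hypothesis, the unnormalized posterior weight is prior × product of the signal likelihoods:
  operator setup error: 0.52 × 0.11 × 0.52 × 0.54 × 0.94 = 0.015098
  program parameter change: 0.48 × 0.74 × 0.51 × 0.07 × 0.30 = 0.0038042
Normalizing constant Z = 0.015098 + 0.0038042 = 0.018902.
P(program parameter change | evidence) = 0.0038042 / 0.018902 ≈ 0.201.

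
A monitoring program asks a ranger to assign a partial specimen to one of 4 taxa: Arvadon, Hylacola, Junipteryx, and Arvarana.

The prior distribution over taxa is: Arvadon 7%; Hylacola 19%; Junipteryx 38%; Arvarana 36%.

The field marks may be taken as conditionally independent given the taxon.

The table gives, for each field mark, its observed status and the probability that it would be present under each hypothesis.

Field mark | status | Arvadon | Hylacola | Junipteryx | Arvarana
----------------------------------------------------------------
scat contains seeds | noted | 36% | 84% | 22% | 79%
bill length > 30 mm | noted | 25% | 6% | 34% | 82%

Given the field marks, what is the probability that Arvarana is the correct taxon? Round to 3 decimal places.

0.840

By Bayes' rule with conditional independence, the unnormalized weight for each hypothesis is prior × ∏ likelihoods:
  Arvadon: 0.07 × 0.36 × 0.25 = 0.0063
  Hylacola: 0.19 × 0.84 × 0.06 = 0.009576
  Junipteryx: 0.38 × 0.22 × 0.34 = 0.028424
  Arvarana: 0.36 × 0.79 × 0.82 = 0.23321
The unnormalized weights sum to 0.27751.
P(Arvarana | evidence) = 0.23321 / 0.27751 ≈ 0.840.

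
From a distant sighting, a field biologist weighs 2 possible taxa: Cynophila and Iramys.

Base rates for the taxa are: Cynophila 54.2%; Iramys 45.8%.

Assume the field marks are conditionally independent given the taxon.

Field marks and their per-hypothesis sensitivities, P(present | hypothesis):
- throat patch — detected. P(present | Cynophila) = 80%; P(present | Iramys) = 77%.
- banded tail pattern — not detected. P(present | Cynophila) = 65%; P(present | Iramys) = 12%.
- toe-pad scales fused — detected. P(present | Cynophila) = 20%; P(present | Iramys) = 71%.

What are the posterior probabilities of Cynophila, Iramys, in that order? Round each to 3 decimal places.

For each hypothesis, the unnormalized posterior weight is prior × product of the field mark likelihoods (using 1 − P(present | H) for each absent field mark):
  Cynophila: 0.542 × 0.80 × (1 − 0.65) × 0.20 = 0.030352
  Iramys: 0.458 × 0.77 × (1 − 0.12) × 0.71 = 0.22034
The unnormalized weights sum to 0.25069.
P(Cynophila | evidence) = 0.030352 / 0.25069 ≈ 0.121
P(Iramys | evidence) = 0.22034 / 0.25069 ≈ 0.879

0.121, 0.879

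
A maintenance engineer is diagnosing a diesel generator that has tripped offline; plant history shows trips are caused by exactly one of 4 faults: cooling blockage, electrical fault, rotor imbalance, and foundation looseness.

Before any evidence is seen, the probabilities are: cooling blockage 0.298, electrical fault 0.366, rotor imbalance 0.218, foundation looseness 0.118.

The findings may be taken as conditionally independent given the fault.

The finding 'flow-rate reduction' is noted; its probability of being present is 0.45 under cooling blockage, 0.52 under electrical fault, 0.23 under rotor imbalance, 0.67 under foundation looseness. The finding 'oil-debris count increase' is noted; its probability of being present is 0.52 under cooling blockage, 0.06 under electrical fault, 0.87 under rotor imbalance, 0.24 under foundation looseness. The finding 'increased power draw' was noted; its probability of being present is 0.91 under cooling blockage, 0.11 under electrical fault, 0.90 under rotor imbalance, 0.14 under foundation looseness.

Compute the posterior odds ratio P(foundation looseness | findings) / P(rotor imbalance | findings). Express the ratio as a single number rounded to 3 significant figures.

The normalizing constant cancels in an odds ratio, so compute prior × likelihood for the two hypotheses only:
  foundation looseness: 0.118 × 0.67 × 0.24 × 0.14 = 0.0026564
  rotor imbalance: 0.218 × 0.23 × 0.87 × 0.90 = 0.03926
Odds(foundation looseness : rotor imbalance) = 0.0026564 / 0.03926 ≈ 0.0677.

0.0677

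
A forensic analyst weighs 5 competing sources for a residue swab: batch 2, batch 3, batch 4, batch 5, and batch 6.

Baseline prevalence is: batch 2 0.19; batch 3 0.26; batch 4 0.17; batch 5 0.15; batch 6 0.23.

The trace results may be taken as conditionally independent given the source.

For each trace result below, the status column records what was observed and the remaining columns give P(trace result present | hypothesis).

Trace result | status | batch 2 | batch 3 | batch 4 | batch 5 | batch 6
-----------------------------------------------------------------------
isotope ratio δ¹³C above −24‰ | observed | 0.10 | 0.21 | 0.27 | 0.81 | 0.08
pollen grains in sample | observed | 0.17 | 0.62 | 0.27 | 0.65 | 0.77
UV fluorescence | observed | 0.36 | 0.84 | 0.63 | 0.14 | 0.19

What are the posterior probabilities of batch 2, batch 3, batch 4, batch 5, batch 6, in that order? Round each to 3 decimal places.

For each hypothesis, the unnormalized posterior weight is prior × product of the trace result likelihoods:
  batch 2: 0.19 × 0.10 × 0.17 × 0.36 = 0.0011628
  batch 3: 0.26 × 0.21 × 0.62 × 0.84 = 0.028436
  batch 4: 0.17 × 0.27 × 0.27 × 0.63 = 0.0078076
  batch 5: 0.15 × 0.81 × 0.65 × 0.14 = 0.011057
  batch 6: 0.23 × 0.08 × 0.77 × 0.19 = 0.0026919
Marginal likelihood of the evidence = 0.051154.
P(batch 2 | evidence) = 0.0011628 / 0.051154 ≈ 0.023
P(batch 3 | evidence) = 0.028436 / 0.051154 ≈ 0.556
P(batch 4 | evidence) = 0.0078076 / 0.051154 ≈ 0.153
P(batch 5 | evidence) = 0.011057 / 0.051154 ≈ 0.216
P(batch 6 | evidence) = 0.0026919 / 0.051154 ≈ 0.053

0.023, 0.556, 0.153, 0.216, 0.053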